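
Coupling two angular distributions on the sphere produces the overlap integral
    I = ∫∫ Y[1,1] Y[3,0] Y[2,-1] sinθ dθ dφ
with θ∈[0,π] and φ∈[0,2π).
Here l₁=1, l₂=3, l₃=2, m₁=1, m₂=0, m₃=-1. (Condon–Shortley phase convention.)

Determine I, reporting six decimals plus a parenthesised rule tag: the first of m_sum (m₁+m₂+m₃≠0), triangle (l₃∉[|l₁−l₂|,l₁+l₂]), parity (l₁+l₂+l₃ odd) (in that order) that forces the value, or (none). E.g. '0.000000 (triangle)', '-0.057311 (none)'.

0.143048 (none)

m-sum 0 ✓  L=6 even ✓  2≤2≤4 ✓
Π(2lᵢ+1) = 3×7×5 = 105
triangle coeff Δ(1,3,2) = 1/105
Σ_t [1,1]: t=1:−1/4 = -1/4
(3j)²=3/35 [(1 3 2; 0 0 0)], sign=-1
Σ_t [0,0]: t=0:+1/12 = 1/12
(3j)²=1/35 [(1 3 2; 1 0 -1)], sign=-1
⇒ 4πI² = 9/35
I = (+1)√(9/35/(4π)) = 0.14304817
No selection rule forces the value: the integral is nonzero (none).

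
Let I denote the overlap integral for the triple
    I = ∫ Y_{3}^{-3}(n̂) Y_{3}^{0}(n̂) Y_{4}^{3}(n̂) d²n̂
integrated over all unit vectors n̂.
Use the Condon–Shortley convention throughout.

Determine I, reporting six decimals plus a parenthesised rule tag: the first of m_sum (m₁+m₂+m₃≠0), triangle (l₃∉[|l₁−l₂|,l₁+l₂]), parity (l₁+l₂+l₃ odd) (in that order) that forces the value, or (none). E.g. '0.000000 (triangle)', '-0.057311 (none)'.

Rules hold: Σm=0, L=10 even, 0≤4≤6.
N = 7·7·9 = 441
Δ = 2!·4!·4!/11! = 1/34650
Racah Σ t=0..2: t=0:+1/72 t=1:−1/16 t=2:+1/72 = -5/144
⇒ 3j(3 3 4; 0 0 0)² = 2/77, sgn -1
Racah Σ t=2..2: t=2:+1/288 = 1/288
⇒ 3j(3 3 4; -3 0 3)² = 1/22, sgn -1
4πI² = N·(3j₀)²·(3jₘ)² = 63/121
I = +1·√(0.520661/4π) = 0.20355073
No selection rule forces the value: the integral is nonzero (none).

0.203551 (none)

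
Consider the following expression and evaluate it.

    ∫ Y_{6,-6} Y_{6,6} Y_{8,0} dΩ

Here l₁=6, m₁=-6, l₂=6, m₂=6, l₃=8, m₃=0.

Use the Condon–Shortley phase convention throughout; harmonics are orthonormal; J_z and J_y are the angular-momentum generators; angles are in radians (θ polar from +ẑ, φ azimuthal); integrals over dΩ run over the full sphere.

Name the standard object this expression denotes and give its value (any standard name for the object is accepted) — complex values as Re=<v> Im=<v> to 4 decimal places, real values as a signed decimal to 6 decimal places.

Gaunt coefficient, +0.018005

This is a Gaunt coefficient — the integral of a triple product of spherical harmonics over the sphere.
m-sum 0 ✓  L=20 even ✓  0≤8≤12 ✓
Π(2lᵢ+1) = 13×13×17 = 2873
triangle coeff Δ(6,6,8) = 1/1309458150
Σ_t [0,4]: t=0:+1/49766400 t=1:−1/3110400 t=2:+1/1327104 t=3:−1/3110400 t=4:+1/49766400 = 1/6635520
(3j)²=350/46189 [(6 6 8; 0 0 0)], sign=+1
Σ_t [4,4]: t=4:+1/39016857600 = 1/39016857600
(3j)²=11/58786 [(6 6 8; -6 6 0)], sign=+1
⇒ 4πI² = 25/6137
I = (+1)√(25/6137/(4π)) = 0.01800475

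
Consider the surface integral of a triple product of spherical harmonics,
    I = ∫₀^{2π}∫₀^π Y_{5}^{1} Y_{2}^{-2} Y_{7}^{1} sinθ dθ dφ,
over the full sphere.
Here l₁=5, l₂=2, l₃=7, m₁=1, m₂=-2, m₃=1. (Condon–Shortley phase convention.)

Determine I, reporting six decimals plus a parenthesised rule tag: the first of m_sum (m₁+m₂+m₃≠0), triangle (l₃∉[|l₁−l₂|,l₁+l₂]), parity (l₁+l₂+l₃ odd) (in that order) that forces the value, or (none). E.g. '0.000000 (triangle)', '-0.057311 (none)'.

Checks pass: Σm=0; 14 even; l₃=7∈[3,7].
(2·5+1)(2·2+1)(2·7+1) = 825
Δ: 0! 10! 4! / 15! → 1/15015
sum: t=0:+1/57600 = 1/57600
3j²(5 2 7; 0 0 0) = Δ·Π!·Σ² = 21/715  (sign -1)
sum: t=0:+1/414720 = 1/414720
3j²(5 2 7; 1 -2 1) = Δ·Π!·Σ² = 2/429  (sign +1)
combine: 4πI² = 825·21/715·2/429 = 210/1859
take √, sign -1: I = -0.09481237
No selection rule forces the value: the integral is nonzero (none).

-0.094812 (none)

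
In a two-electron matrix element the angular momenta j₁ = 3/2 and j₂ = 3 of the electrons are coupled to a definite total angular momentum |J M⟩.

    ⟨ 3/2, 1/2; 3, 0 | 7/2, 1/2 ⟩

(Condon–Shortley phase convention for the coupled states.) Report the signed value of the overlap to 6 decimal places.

+√(2/21) ≈ +0.308607

triangle: 1!*2!*5!/9! = 240/362880
(j±m)!: 2!*1!*3!*3!*4!*3! = 10368
prefactor² = (2J+1)*Δ*N² = 384/7
  k=0: +1/(0!*1!*1!*3!*1!*2!) = 1/12
  k=1: −1/(1!*0!*0!*2!*2!*3!) = -1/24
Σ = 1/24  ⇒  CG² = 384/7*(1/24)² = 2/21
CG = +√(2/21) = +0.308607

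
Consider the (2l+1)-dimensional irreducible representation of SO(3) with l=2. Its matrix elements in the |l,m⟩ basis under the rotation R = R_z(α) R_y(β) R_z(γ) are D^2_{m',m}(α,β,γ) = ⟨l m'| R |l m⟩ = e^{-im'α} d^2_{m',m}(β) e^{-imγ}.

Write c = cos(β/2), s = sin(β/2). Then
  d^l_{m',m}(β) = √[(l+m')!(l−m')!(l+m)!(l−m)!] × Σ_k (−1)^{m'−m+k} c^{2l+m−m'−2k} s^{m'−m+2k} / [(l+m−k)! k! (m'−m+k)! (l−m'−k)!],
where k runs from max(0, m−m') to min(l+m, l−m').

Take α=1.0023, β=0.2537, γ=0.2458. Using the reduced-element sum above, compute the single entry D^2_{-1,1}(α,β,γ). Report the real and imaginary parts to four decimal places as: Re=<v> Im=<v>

Re=0.0342 Im=0.0323

First d^2_{-1,1}(β=0.2537), then the phase factors e^{-i(-1)α} and e^{-i(1)γ}:
Half-angle: c=0.991965, s=0.126510. N=√(1·6·6·1)=6.000000
The bounds max(0,m−m')=2 and min(l+m,l−m')=3 give 2 terms
  k=2: (−1)^0·6.0000/(2)·0.9920^2·0.1265^2 = +0.047246
  k=3: (−1)^1·6.0000/(6)·0.9920^0·0.1265^4 = -0.000256
d^2_{-1,1}(0.2537) = +0.047246 -0.000256 = +0.046990
D = (+0.538365+0.842711i)·(+0.046990)·(+0.969943-0.243332i) = +0.034173+0.032253i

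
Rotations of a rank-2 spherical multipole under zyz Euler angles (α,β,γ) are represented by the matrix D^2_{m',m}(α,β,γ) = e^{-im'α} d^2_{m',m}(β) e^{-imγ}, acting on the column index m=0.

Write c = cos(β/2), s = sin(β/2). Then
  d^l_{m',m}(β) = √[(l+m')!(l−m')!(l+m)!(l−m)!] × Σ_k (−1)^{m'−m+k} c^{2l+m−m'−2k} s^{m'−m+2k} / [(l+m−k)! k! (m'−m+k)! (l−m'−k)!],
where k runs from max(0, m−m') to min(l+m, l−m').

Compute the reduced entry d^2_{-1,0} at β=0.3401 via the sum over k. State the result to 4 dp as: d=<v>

d^2_{-1,0}(β=0.3401) via the finite sum:
Half-angle: c=0.985576, s=0.169232. N=√(1·6·2·2)=4.898979
Admissible k: 1..2 (factorial args all ≥0)
  k=1: (−1)^0·4.8990/(2)·0.9856^3·0.1692^1 = +0.396851
  k=2: (−1)^1·4.8990/(2)·0.9856^1·0.1692^3 = -0.011701
d^2_{-1,0}(0.3401) = +0.396851 -0.011701 = +0.385151

d=0.3852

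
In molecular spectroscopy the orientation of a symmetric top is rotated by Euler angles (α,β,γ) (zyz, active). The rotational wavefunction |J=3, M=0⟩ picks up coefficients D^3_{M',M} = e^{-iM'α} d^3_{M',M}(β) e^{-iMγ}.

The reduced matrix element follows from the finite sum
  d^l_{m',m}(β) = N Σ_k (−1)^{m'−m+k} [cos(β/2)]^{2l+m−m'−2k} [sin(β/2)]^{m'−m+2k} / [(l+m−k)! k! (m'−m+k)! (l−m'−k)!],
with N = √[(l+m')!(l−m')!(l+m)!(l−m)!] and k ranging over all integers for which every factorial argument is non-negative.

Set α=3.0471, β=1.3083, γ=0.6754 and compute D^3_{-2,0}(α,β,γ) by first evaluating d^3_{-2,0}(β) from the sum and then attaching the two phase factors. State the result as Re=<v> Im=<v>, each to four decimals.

Split into d^3_{-2,0}(β=1.3083) × two z-phases.
c=cos(1.308300/2)=0.793565, s=sin(1.308300/2)=0.608485; N=√[1·120·6·6]=65.726707
Admissible k: 2..3 (factorial args all ≥0)
  k=2: (−1)^0·65.7267/(12)·0.7936^4·0.6085^2 = +0.804250
  k=3: (−1)^1·65.7267/(12)·0.7936^2·0.6085^4 = -0.472852
d^3_{-2,0}(1.3083) = +0.804250 -0.472852 = +0.331398
Phases: e^{-i·(-2)·3.0471}=+0.982195-0.187862i, e^{-i·(0)·0.6754}=+1.000000+0.000000i ⇒ D=+0.325498-0.062257i

Re=0.3255 Im=-0.0623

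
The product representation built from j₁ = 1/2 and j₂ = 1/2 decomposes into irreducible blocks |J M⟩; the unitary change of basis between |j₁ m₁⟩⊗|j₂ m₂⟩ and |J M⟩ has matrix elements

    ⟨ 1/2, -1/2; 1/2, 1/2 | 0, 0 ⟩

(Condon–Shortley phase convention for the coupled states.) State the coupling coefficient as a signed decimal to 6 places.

-0.707107

triangle: 1!·0!·0!/2! = 1/2
(j±m)!: 0!·1!·1!·0!·0!·0! = 1
prefactor² = (2J+1)·Δ·N² = 1/2
  k=1: −1/(1!·0!·0!·0!·0!·0!) = -1
Σ = -1  ⇒  CG² = 1/2·(-1)² = 1/2
CG = −√(1/2) = -0.707107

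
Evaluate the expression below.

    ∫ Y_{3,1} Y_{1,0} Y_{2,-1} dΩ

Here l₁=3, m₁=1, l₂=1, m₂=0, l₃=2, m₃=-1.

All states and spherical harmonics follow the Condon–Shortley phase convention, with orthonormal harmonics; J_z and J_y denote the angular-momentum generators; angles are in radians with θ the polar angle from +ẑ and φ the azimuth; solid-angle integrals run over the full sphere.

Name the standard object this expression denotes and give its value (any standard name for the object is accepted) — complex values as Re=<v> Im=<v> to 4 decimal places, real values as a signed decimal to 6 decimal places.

Gaunt coefficient, -0.233597

This is a Gaunt coefficient — the integral of a triple product of spherical harmonics over the sphere.
m-sum 0 ✓  L=6 even ✓  2≤2≤4 ✓
Π(2lᵢ+1) = 7×3×5 = 105
triangle coeff Δ(3,1,2) = 1/105
Σ_t [1,1]: t=1:−1/4 = -1/4
(3j)²=3/35 [(3 1 2; 0 0 0)], sign=-1
Σ_t [1,1]: t=1:−1/6 = -1/6
(3j)²=8/105 [(3 1 2; 1 0 -1)], sign=+1
⇒ 4πI² = 24/35
I = (-1)√(24/35/(4π)) = -0.23359668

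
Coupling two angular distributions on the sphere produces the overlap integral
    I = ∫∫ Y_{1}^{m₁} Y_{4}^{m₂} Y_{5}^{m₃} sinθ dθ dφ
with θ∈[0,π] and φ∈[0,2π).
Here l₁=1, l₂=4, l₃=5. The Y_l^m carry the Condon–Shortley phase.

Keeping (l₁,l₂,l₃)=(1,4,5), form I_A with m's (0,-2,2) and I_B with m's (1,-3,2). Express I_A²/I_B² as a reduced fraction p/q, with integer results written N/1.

7/1

Shared (l₁,l₂,l₃)=(1,4,5): N and (l;000)² cancel in I_A²/I_B².
A: Δ = 0!·2!·8!/11! = 1/495; Racah Σ t=0..0: t=0:+1/1440 = 1/1440; ⇒ 3j(1 4 5; 0 -2 2)² = 7/165, sgn -1
B: Δ = 0!·2!·8!/11! = 1/495; Racah Σ t=0..0: t=0:+1/10080 = 1/10080; ⇒ 3j(1 4 5; 1 -3 2)² = 1/165, sgn -1
I_A²/I_B² = (7/165)/(1/165) = 7/1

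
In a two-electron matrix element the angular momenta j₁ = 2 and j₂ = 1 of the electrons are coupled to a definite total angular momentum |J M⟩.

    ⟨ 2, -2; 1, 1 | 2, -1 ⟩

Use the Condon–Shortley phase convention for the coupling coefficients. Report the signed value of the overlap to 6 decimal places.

triangle: 1!·3!·1!/6! = 6/720
(j±m)!: 0!·4!·2!·0!·1!·3! = 288
prefactor² = (2J+1)·Δ·N² = 12
  k=1: −1/(1!·0!·3!·1!·0!·0!) = -1/6
Σ = -1/6  ⇒  CG² = 12·(-1/6)² = 1/3
CG = −√(1/3) = -0.577350

−√(1/3) = -0.577350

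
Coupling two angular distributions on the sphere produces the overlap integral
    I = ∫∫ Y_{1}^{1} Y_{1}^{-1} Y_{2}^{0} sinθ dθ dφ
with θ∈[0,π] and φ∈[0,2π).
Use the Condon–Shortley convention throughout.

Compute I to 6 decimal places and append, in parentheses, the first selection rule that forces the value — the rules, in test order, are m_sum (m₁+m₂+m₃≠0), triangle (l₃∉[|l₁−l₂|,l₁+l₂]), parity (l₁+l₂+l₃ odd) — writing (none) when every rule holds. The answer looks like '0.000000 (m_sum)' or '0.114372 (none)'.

Rules hold: Σm=0, L=4 even, 0≤2≤2.
N = 3·3·5 = 45
Δ = 0!·2!·2!/5! = 1/30
Racah Σ t=0..0: t=0:+1/1 = 1/1
⇒ 3j(1 1 2; 0 0 0)² = 2/15, sgn +1
Racah Σ t=0..0: t=0:+1/4 = 1/4
⇒ 3j(1 1 2; 1 -1 0)² = 1/30, sgn +1
4πI² = N·(3j₀)²·(3jₘ)² = 1/5
I = +1·√(0.2/4π) = 0.12615663
No selection rule forces the value: the integral is nonzero (none).

0.126157 (none)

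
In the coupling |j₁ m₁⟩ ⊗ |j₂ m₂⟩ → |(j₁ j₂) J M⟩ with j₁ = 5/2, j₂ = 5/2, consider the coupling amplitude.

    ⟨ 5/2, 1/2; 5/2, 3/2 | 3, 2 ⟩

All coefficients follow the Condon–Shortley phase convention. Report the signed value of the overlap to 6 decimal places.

√[7·2!3!3!/9! · 3!2!4!1!5!1!] = √(48)
  +(−1)^1/∏(1,1,1,3,2,0)! = -1/12  (running -1/12)
  +(−1)^2/∏(2,0,0,2,3,1)! = 1/24  (running -1/24)
⟨..|..⟩ = √(48)·(-1/24) = -0.288675

−√(1/12) ≈ -0.288675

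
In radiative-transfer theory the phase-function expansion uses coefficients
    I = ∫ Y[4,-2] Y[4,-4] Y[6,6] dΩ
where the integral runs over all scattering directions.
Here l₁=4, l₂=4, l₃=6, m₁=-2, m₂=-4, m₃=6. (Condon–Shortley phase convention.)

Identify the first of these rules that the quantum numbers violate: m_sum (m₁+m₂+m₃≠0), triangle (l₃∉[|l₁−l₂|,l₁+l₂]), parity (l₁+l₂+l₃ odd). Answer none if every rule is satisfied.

none

m₁+m₂+m₃ = -2 − 4 + 6 = 0  ✓
triangle: |4−4|=0 ≤ l₃=6 ≤ 4+4=8  ✓
parity: l₁+l₂+l₃ = 14 is even  ✓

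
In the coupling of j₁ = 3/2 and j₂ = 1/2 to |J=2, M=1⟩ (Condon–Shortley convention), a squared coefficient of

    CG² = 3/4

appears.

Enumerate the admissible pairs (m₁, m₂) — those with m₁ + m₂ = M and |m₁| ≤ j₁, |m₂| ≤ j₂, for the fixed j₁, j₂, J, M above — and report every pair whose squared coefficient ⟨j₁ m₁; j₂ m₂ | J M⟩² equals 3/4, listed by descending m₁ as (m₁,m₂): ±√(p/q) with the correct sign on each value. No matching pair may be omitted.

(1/2,1/2): +√(3/4)

Admissible pairs with m₁+m₂ = M = 1: (1/2,1/2), (3/2,-1/2)
  (m₁,m₂)=(3/2,-1/2): CG² = 1/4, CG = +√(1/4)
  (m₁,m₂)=(1/2,1/2): CG² = 3/4, CG = +√(3/4)   ← matches the target
Pairs with CG² = 3/4: (1/2,1/2): +√(3/4)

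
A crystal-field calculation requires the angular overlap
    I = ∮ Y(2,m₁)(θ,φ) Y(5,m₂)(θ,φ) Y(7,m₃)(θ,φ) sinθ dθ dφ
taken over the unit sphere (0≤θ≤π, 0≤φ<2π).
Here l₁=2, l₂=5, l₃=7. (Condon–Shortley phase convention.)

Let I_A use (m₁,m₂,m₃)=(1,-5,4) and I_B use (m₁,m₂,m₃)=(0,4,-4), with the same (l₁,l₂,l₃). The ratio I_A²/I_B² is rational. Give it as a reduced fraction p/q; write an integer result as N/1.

l's match ⇒ only the (l;m) 3-j factors differ between A and B.
A: triangle coeff Δ(2,5,7) = 1/15015; Σ_t [0,0]: t=0:+1/21772800 = 1/21772800; (3j)²=1/1365 [(2 5 7; 1 -5 4)], sign=-1
B: triangle coeff Δ(2,5,7) = 1/15015; Σ_t [0,0]: t=0:+1/1451520 = 1/1451520; (3j)²=1/91 [(2 5 7; 0 4 -4)], sign=-1
I_A²/I_B² = (1/1365)/(1/91) = 1/15

1/15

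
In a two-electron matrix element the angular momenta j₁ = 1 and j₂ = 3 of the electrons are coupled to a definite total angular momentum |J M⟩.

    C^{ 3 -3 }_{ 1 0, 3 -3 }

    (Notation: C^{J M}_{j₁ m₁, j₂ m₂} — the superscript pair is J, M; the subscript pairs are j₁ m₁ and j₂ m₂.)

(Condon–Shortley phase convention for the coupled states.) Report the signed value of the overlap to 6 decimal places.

+0.866025  (= +√(3/4))

√[7·1!1!5!/8! · 1!1!0!6!0!6!] = √(10800)
  +(−1)^0/∏(0,1,1,0,0,5)! = 1/120  (running 1/120)
⟨..|..⟩ = √(10800)·(1/120) = +0.866025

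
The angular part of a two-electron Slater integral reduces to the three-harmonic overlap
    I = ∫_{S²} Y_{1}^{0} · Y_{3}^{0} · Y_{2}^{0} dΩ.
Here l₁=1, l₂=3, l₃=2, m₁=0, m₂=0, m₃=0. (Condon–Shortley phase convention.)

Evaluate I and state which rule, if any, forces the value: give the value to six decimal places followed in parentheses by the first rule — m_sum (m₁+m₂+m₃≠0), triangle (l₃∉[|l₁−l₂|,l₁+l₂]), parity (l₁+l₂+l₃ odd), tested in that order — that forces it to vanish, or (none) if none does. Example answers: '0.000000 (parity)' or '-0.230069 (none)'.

0.247767 (none)

Checks pass: Σm=0; 6 even; l₃=2∈[2,4].
(2·1+1)(2·3+1)(2·2+1) = 105
Δ: 2! 0! 4! / 7! → 1/105
sum: t=1:−1/4 = -1/4
3j²(1 3 2; 0 0 0) = Δ·Π!·Σ² = 3/35  (sign -1)
(m-triple is (0,0,0) — same symbol as above.)
combine: 4πI² = 105·3/35·3/35 = 27/35
take √, sign +1: I = 0.24776670
No selection rule forces the value: the integral is nonzero (none).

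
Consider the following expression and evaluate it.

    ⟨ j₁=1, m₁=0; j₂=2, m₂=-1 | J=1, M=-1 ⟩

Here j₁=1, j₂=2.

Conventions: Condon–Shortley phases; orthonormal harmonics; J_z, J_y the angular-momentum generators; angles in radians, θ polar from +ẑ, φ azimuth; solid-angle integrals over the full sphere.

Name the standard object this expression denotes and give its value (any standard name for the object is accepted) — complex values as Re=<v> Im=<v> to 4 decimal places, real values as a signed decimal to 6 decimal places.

This is a Clebsch–Gordan (vector-coupling) coefficient.
j₁+j₂−J=2  J+j₁−j₂=0  J−j₁+j₂=2  j₁+j₂+J+1=5
(j₁±m₁, j₂±m₂, J±M) = (1,1,1,3,0,2)
P² = 6/5
sum k=1..1:
  [1] −1/2 = -1/2
S = -1/2
C² = P²·S² = 3/10 ; C = -0.547723

Clebsch–Gordan coefficient, −√(3/10) ≈ -0.547723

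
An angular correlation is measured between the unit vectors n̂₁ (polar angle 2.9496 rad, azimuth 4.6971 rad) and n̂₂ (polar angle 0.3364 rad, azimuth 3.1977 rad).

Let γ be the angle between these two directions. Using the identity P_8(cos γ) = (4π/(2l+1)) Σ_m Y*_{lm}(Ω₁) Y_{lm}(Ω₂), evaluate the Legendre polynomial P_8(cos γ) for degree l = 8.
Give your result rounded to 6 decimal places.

-0.365227

Expand P_8 via completeness: Σ_{m} conj(Y_{8,m}) at Ω₁ times Y_{8,m} at Ω₂ —
  term(m=-8) = (0.000000, -0.000000)   from Y*(Ω₁)=(0.000001, -0.000000), Y(Ω₂)=(0.000065, -0.000032)
  term(m=-7) = (0.000000, 0.000000)   from Y*(Ω₁)=(-0.000002, -0.000019), Y(Ω₂)=(-0.000768, 0.000318)
  term(m=-6) = (-0.000001, 0.000001)   from Y*(Ω₁)=(-0.000243, 0.000022), Y(Ω₂)=(0.005683, -0.001989)
  term(m=-5) = (-0.000025, -0.000068)   from Y*(Ω₁)=(0.000177, 0.002306), Y(Ω₂)=(-0.029962, 0.008633)
  term(m=-4) = (0.001847, -0.000542)   from Y*(Ω₁)=(0.016249, -0.000995), Y(Ω₂)=(0.115274, -0.026314)
  term(m=-3) = (0.005740, 0.026388)   from Y*(Ω₁)=(-0.003867, -0.084253), Y(Ω₂)=(-0.315661, 0.053640)
  term(m=-2) = (-0.170075, 0.024452)   from Y*(Ω₁)=(-0.304782, 0.009323), Y(Ω₂)=(0.559952, -0.063100)
  term(m=-1) = (-0.021898, -0.306191)   from Y*(Ω₁)=(0.010214, 0.667983), Y(Ω₂)=(-0.458775, 0.025768)
  term(m=+0) = (-0.125259, 0.000000)   from Y*(Ω₁)=(0.509391, -0.000000), Y(Ω₂)=(-0.245900, 0.000000)
  term(m=+1) = (-0.021898, 0.306191)   from Y*(Ω₁)=(-0.010214, 0.667983), Y(Ω₂)=(0.458775, 0.025768)
  term(m=+2) = (-0.170075, -0.024452)   from Y*(Ω₁)=(-0.304782, -0.009323), Y(Ω₂)=(0.559952, 0.063100)
  term(m=+3) = (0.005740, -0.026388)   from Y*(Ω₁)=(0.003867, -0.084253), Y(Ω₂)=(0.315661, 0.053640)
  term(m=+4) = (0.001847, 0.000542)   from Y*(Ω₁)=(0.016249, 0.000995), Y(Ω₂)=(0.115274, 0.026314)
  term(m=+5) = (-0.000025, 0.000068)   from Y*(Ω₁)=(-0.000177, 0.002306), Y(Ω₂)=(0.029962, 0.008633)
  term(m=+6) = (-0.000001, -0.000001)   from Y*(Ω₁)=(-0.000243, -0.000022), Y(Ω₂)=(0.005683, 0.001989)
  term(m=+7) = (0.000000, -0.000000)   from Y*(Ω₁)=(0.000002, -0.000019), Y(Ω₂)=(0.000768, 0.000318)
  term(m=+8) = (0.000000, 0.000000)   from Y*(Ω₁)=(0.000001, 0.000000), Y(Ω₂)=(0.000065, 0.000032)
Accumulated sum (-0.494085, -0.000000); after 4π/(2l+1) scaling, (-0.365227, -0.000000) ⇒ P_8 = -0.365227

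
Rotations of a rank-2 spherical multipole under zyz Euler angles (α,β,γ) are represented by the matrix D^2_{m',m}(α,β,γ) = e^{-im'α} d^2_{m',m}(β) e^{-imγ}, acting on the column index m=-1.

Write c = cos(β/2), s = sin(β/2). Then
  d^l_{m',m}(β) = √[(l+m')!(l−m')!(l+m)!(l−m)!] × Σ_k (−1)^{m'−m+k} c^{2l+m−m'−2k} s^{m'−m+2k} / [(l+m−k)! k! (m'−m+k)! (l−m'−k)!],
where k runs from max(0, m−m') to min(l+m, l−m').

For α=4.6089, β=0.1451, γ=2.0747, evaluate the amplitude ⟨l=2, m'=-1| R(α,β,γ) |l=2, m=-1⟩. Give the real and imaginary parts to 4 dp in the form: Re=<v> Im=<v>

Re=0.8968 Im=0.3796

First d^2_{-1,-1}(β=0.1451), then the phase factors e^{-i(-1)α} and e^{-i(-1)γ}:
c=cos(0.145100/2)=0.997369, s=sin(0.145100/2)=0.072486; N=√[1·6·1·6]=6.000000
The bounds max(0,m−m')=0 and min(l+m,l−m')=1 give 2 terms
  k=0: (−1)^0·6.0000/(6)·0.9974^4·0.0725^0 = +0.989519
  k=1: (−1)^1·6.0000/(2)·0.9974^2·0.0725^2 = -0.015680
d^2_{-1,-1}(0.1451) = +0.989519 -0.015680 = +0.973839
Attach z-rotation phases: D = e^{-i(-1)(4.6089)}·(+0.973839)·e^{-i(-1)(2.0747)} = +0.896808+0.379603i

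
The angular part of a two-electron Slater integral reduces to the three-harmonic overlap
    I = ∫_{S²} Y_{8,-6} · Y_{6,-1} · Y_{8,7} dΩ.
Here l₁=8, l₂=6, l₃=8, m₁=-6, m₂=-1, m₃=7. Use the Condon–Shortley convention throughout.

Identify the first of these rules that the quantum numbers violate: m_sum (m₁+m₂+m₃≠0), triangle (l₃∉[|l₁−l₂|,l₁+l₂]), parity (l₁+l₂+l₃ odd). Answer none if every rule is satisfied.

Σmᵢ = 0  ✓
l₃∈[|l₁−l₂|,l₁+l₂]=[2,14], have l₃=8  ✓
Σlᵢ = 22 ⇒ even  ✓

none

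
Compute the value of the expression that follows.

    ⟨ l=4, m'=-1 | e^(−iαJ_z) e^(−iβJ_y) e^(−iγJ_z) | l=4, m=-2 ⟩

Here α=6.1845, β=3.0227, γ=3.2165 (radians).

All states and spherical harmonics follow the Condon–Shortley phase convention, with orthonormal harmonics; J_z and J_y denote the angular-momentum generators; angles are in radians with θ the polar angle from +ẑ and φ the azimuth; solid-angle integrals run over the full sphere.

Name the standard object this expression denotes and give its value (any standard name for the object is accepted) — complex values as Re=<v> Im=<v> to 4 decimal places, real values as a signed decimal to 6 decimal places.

Wigner D-matrix element, Re=-0.0029 Im=-0.0001

This is a Wigner D-matrix element — the rotation-matrix element ⟨l m'| R(α,β,γ) |l m⟩ in the angular-momentum basis.
Split into d^4_{-1,-2}(β=3.0227) × two z-phases.
Half-angle: c=0.059411, s=0.998234. N=√(6·120·2·720)=1018.233765
The bounds max(0,m−m')=0 and min(l+m,l−m')=2 give 3 terms
  k=0: (−1)^1·1018.2338/(240)·0.0594^7·0.9982^1 = -0.000000
  k=1: (−1)^2·1018.2338/(48)·0.0594^5·0.9982^3 = +0.000016
  k=2: (−1)^3·1018.2338/(72)·0.0594^3·0.9982^5 = -0.002940
d^4_{-1,-2}(3.0227) = -0.000000 +0.000016 -0.002940 = -0.002924
D = (+0.995135-0.098525i)·(-0.002924)·(+0.988799+0.149255i) = -0.002920-0.000149i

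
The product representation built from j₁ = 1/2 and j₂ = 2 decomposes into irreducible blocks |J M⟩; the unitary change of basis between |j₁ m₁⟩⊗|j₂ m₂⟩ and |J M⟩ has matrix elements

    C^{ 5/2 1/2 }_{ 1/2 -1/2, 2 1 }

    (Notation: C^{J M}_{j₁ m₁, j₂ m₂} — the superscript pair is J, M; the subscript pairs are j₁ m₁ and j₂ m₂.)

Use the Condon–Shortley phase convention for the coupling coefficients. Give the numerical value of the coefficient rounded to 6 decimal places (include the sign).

j₁+j₂−J=0  J+j₁−j₂=1  J−j₁+j₂=4  j₁+j₂+J+1=6
(j₁±m₁, j₂±m₂, J±M) = (0,1,3,1,3,2)
P² = 72/5
sum k=0..0:
  [0] +1/6 = 1/6
S = 1/6
C² = P²·S² = 2/5 ; C = +0.632456

+√(2/5) ≈ +0.632456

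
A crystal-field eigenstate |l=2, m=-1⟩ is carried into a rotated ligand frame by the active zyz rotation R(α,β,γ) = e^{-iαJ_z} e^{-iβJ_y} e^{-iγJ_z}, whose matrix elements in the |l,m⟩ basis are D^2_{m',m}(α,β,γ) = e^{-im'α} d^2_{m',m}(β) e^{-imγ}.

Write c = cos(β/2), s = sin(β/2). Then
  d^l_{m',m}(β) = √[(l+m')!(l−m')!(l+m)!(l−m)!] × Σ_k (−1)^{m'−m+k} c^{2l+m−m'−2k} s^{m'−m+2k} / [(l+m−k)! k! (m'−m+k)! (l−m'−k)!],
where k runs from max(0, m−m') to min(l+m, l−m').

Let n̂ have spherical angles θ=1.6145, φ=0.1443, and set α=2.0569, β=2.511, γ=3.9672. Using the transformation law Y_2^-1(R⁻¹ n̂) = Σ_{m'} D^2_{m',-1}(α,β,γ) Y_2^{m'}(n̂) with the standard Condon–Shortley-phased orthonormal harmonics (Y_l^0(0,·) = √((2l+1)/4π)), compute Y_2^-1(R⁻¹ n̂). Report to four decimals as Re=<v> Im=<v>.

Re=-0.0615 Im=0.1072

Need the full column D^2_{m',-1} for m'=−2..2 at α=2.0569, β=2.5110, γ=3.9672.
cos(β/2)=0.310098, sin(β/2)=0.950705
d^2_{-2,-1}: single k=1 term ⇒ +0.056699;  D = -0.012761+0.055244i
d^2_{-1,-1}: k∈[0..1] ⇒ +0.009247 -0.260742 = -0.251495;  D = -0.243101+0.064432i
d^2_{0,-1}: k∈[0..1] ⇒ -0.069441 +0.652697 = +0.583255;  D = -0.395512-0.428669i
d^2_{1,-1}: k∈[0..1] ⇒ +0.260742 -0.816925 = -0.556183;  D = +0.185220-0.524436i
d^2_{2,-1}: single k=0 term ⇒ -0.532925;  D = -0.527208+0.077847i
Y_2^{m'}(θ=1.6145,φ=0.1443) and Σ D·Y over m':
  (-0.0128+0.0552i)·(+0.3696-0.1097i)  (-0.2431+0.0644i)·(-0.0334+0.0048i)  (-0.3955-0.4287i)·(-0.3136+0.0000i)  (+0.1852-0.5244i)·(+0.0334+0.0048i)  (-0.5272+0.0778i)·(+0.3696+0.1097i)
Y_2^-1(R⁻¹ n̂) = -0.061499+0.107234i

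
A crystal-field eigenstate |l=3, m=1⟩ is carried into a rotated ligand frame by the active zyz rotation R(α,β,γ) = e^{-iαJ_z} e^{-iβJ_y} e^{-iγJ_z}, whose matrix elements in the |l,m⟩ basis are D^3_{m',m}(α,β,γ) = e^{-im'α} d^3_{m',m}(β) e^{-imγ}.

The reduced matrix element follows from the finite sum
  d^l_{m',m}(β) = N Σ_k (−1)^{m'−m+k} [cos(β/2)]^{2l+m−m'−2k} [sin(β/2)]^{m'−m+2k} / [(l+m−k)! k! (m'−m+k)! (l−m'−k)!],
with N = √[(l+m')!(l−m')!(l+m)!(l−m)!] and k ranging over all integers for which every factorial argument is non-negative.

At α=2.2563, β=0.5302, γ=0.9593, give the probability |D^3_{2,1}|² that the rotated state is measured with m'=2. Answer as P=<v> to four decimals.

P=0.3497

D^3_{2,1}(2.2563,0.5302,0.9593) = e^{-i·2·2.2563}·d^3_{2,1}(0.5302)·e^{-i·1·0.9593}. Compute d first:
Half-angle: c=0.965066, s=0.262006. N=√(120·1·24·2)=75.894664
k∈{0,1} keeps every argument non-negative
  k=0: (−1)^1·75.8947/(24)·0.9651^5·0.2620^1 = -0.693580
  k=1: (−1)^2·75.8947/(12)·0.9651^3·0.2620^3 = +0.102243
d^3_{2,1}(0.5302) = -0.693580 +0.102243 = -0.591337
|D^3_{2,1}|² = |d^3_{2,1}(β)|² = (-0.591337)² = 0.349679 (the z-rotation phases have unit modulus)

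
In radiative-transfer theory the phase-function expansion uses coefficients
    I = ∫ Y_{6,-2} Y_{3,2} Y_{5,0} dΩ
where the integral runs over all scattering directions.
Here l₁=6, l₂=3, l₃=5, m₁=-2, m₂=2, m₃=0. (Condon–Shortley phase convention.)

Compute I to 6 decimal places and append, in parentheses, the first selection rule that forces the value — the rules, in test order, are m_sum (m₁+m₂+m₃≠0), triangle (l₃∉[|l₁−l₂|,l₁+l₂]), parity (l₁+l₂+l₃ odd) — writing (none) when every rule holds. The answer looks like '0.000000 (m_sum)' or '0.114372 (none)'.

Checks pass: Σm=0; 14 even; l₃=5∈[3,9].
(2·6+1)(2·3+1)(2·5+1) = 1001
Δ: 4! 8! 2! / 15! → 1/675675
sum: t=1:−1/8640 t=2:+1/2304 t=3:−1/8640 = 7/34560
3j²(6 3 5; 0 0 0) = Δ·Π!·Σ² = 7/429  (sign -1)
sum: t=3:−1/8640 t=4:+1/13824 = -1/23040
3j²(6 3 5; -2 2 0) = Δ·Π!·Σ² = 2/429  (sign +1)
combine: 4πI² = 1001·7/429·2/429 = 98/1287
take √, sign -1: I = -0.07784287
No selection rule forces the value: the integral is nonzero (none).

-0.077843 (none)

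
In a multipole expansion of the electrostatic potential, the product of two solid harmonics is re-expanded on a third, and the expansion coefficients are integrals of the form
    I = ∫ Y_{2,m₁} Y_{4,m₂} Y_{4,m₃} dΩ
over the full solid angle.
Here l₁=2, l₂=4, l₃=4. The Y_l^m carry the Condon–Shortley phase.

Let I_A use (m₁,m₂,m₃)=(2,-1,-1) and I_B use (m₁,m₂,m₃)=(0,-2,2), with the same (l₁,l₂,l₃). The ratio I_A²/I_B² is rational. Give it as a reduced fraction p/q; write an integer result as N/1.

75/8

l's match ⇒ only the (l;m) 3-j factors differ between A and B.
A: triangle coeff Δ(2,4,4) = 1/13860; Σ_t [0,0]: t=0:+1/144 = 1/144; (3j)²=10/231 [(2 4 4; 2 -1 -1)], sign=-1
B: triangle coeff Δ(2,4,4) = 1/13860; Σ_t [0,2]: t=0:+1/192 t=1:−1/120 t=2:+1/2880 = -1/360; (3j)²=16/3465 [(2 4 4; 0 -2 2)], sign=-1
I_A²/I_B² = (10/231)/(16/3465) = 75/8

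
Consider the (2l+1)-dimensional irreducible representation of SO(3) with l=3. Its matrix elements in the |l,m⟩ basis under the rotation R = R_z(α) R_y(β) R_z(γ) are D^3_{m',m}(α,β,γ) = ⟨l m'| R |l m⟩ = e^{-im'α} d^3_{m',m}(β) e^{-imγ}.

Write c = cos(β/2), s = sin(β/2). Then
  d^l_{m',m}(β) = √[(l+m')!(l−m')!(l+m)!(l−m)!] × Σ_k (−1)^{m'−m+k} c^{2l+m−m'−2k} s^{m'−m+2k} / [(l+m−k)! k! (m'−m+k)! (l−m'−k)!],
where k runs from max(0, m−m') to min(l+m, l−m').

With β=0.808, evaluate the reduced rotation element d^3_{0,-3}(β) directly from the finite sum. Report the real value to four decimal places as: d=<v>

d^3_{0,-3}(β=0.8080) via the finite sum:
Half-angle: c=0.919496, s=0.393099. N=√(6·6·1·720)=160.996894
The bounds max(0,m−m')=0 and min(l+m,l−m')=0 give 1 term
  k=0: (−1)^3·160.9969/(36)·0.9195^3·0.3931^3 = -0.211189
d^3_{0,-3}(0.8080) = -0.211189

d=-0.2112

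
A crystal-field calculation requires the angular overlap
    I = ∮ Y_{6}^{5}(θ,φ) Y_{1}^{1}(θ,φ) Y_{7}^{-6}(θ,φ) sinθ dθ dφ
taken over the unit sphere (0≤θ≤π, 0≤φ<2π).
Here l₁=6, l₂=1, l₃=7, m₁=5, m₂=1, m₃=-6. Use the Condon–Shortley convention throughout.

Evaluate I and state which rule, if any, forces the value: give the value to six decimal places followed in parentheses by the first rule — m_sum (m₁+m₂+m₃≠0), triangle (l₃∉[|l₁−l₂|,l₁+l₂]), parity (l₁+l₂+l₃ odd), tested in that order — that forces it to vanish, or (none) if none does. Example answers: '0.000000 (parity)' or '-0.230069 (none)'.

0.309019 (none)

Rules hold: Σm=0, L=14 even, 5≤7≤7.
N = 13·3·15 = 585
Δ = 0!·12!·2!/15! = 1/1365
Racah Σ t=0..0: t=0:+1/518400 = 1/518400
⇒ 3j(6 1 7; 0 0 0)² = 7/195, sgn -1
Racah Σ t=0..0: t=0:+1/79833600 = 1/79833600
⇒ 3j(6 1 7; 5 1 -6)² = 2/35, sgn -1
4πI² = N·(3j₀)²·(3jₘ)² = 6/5
I = +1·√(1.2/4π) = 0.30901936
No selection rule forces the value: the integral is nonzero (none).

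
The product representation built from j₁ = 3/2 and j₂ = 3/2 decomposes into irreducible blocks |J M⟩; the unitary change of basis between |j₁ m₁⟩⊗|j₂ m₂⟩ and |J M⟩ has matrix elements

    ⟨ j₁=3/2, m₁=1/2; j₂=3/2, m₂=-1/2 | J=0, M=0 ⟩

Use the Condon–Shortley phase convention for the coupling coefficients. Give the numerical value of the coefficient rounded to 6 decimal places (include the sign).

√[1·3!0!0!/4! · 2!1!1!2!0!0!] = √(1)
  +(−1)^1/∏(1,2,0,0,0,0)! = -1/2  (running -1/2)
⟨..|..⟩ = √(1)·(-1/2) = -0.500000

-0.500000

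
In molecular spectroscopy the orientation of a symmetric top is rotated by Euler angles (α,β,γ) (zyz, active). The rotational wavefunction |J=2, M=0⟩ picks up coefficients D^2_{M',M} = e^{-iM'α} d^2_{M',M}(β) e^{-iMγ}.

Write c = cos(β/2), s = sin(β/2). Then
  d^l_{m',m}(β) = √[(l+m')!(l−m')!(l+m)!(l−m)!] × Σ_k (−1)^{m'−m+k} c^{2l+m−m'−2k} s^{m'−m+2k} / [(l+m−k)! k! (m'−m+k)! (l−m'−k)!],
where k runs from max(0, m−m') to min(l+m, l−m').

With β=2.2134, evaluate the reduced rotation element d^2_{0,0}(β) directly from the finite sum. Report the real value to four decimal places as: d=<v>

d=0.0387

d^2_{0,0}(β=2.2134) via the finite sum:
Half-angle: c=0.447615, s=0.894226. N=√(2·2·2·2)=4.000000
The bounds max(0,m−m')=0 and min(l+m,l−m')=2 give 3 terms
  k=0: (−1)^0·4.0000/(4)·0.4476^4·0.8942^0 = +0.040144
  k=1: (−1)^1·4.0000/(1)·0.4476^2·0.8942^2 = -0.640861
  k=2: (−1)^2·4.0000/(4)·0.4476^0·0.8942^4 = +0.639426
d^2_{0,0}(2.2134) = +0.040144 -0.640861 +0.639426 = +0.038708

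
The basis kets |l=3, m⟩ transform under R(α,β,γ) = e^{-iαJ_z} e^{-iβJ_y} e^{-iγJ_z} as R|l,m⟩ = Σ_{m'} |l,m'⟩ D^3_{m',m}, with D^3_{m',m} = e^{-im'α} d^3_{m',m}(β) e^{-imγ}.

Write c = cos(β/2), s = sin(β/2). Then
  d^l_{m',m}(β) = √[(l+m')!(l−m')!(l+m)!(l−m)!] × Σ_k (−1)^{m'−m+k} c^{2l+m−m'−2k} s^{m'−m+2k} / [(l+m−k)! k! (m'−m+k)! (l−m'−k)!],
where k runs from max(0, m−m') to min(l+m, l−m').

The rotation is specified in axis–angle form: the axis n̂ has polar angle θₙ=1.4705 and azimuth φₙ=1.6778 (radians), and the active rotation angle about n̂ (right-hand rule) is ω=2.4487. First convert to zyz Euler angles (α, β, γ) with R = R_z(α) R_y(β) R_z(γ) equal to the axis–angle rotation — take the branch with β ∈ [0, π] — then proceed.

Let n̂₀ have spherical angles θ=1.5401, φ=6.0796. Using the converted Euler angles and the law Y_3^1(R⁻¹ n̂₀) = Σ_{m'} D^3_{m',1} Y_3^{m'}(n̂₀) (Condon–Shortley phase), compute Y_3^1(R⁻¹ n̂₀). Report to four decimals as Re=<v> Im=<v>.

Axis–angle → zyz. n̂ = (sinθₙcosφₙ, sinθₙsinφₙ, cosθₙ) = (-0.106263, +0.989284, +0.100128), ω = 2.4487.
R = I cosω + sinω [n̂]ₓ + (1−cosω) n̂n̂ᵀ gives
  R = [-0.749422, -0.249965, +0.613094; -0.122048, +0.962281, +0.243146; -0.650747, +0.107391, -0.751662]
β = atan2(√(R₁₃²+R₂₃²), R₃₃) = 2.421375; α = atan2(R₂₃, R₁₃) mod 2π = 0.377561; γ = atan2(R₃₂, −R₃₁) mod 2π = 0.163554
Need the full column D^3_{m',1} for m'=−3..3 at α=0.3776, β=2.4214, γ=0.1636.
cos(β/2)=0.352376, sin(β/2)=0.935858
d^3_{-3,1}: single k=4 term ⇒ +0.368892;  D = +0.208799+0.304112i
d^3_{-2,1}: k∈[3..4] ⇒ +0.226819 -0.799940 = -0.573121;  D = -0.475728-0.319609i
d^3_{-1,1}: k∈[2..4] ⇒ +0.081021 -0.761980 +0.671832 = -0.009127;  D = -0.008919-0.001938i
d^3_{0,1}: k∈[1..3] ⇒ +0.017613 -0.372702 +0.876290 = +0.521201;  D = +0.514246-0.084865i
d^3_{1,1}: k∈[0..2] ⇒ +0.001914 -0.108028 +0.571485 = +0.465372;  D = +0.398886-0.239709i
d^3_{2,1}: k∈[0..1] ⇒ -0.016078 +0.226819 = +0.210741;  D = +0.127893-0.167497i
d^3_{3,1}: single k=0 term ⇒ +0.052299;  D = +0.014179-0.050340i
Y_3^{m'}(θ=1.5401,φ=6.0796) and Σ D·Y over m':
  (+0.2088+0.3041i)·(+0.3413+0.2389i)  (-0.4757-0.3196i)·(+0.0288+0.0124i)  (-0.0089-0.0019i)·(-0.3149-0.0650i)  (+0.5142-0.0849i)·(-0.0343+0.0000i)  (+0.3989-0.2397i)·(+0.3149-0.0650i)  (+0.1279-0.1675i)·(+0.0288-0.0124i)  (+0.0142-0.0503i)·(-0.3413+0.2389i)
Y_3^1(R⁻¹ n̂) = +0.092725+0.055446i

Re=0.0927 Im=0.0554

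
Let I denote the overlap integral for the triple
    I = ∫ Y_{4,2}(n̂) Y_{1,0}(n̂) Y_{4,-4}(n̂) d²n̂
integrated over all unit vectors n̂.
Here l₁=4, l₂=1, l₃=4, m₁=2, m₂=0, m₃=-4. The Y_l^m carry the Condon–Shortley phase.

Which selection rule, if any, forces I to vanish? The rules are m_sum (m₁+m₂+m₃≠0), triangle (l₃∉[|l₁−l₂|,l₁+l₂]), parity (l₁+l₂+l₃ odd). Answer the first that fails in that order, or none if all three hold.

m_sum

azimuthal sum: 2 + 0 − 4 = -2  ✗
3 ≤ 4 ≤ 5 (triangle on l)
L = 4 + 1 + 4 = 9 (odd)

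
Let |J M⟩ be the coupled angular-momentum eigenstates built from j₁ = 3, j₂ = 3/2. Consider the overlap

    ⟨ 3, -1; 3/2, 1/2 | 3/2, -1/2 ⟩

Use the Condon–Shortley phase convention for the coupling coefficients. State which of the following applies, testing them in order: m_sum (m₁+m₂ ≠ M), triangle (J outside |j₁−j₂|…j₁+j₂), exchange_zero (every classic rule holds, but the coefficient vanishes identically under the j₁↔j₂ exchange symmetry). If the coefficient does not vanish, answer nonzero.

m-sum: m₁+m₂ = -1+1/2 = -1/2, M = -1/2  ✓
triangle: |j₁−j₂| = 3/2 ≤ J = 3/2 ≤ j₁+j₂ = 9/2  ✓
exchange: j₁≠j₂ or m₁≠m₂ — the exchange symmetry imposes no constraint here
value check: CG = +√(12/35) = +0.585540 ≠ 0

nonzero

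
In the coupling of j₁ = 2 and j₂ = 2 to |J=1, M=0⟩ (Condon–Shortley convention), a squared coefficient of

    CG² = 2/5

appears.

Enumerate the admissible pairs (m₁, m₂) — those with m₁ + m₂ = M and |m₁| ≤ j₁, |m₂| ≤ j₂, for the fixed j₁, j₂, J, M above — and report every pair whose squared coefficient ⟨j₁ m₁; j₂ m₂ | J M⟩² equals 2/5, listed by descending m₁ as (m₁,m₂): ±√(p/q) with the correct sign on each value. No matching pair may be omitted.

Admissible pairs with m₁+m₂ = M = 0: (-2,2), (-1,1), (0,0), (1,-1), (2,-2)
  (m₁,m₂)=(2,-2): CG² = 2/5, CG = +√(2/5)   ← matches the target
  (m₁,m₂)=(1,-1): CG² = 1/10, CG = −√(1/10)
  (m₁,m₂)=(0,0): CG² = 0/1, CG = 0
  (m₁,m₂)=(-1,1): CG² = 1/10, CG = +√(1/10)
  (m₁,m₂)=(-2,2): CG² = 2/5, CG = −√(2/5)   ← matches the target
Pairs with CG² = 2/5: (2,-2): +√(2/5); (-2,2): −√(2/5)

(2,-2): +√(2/5); (-2,2): −√(2/5)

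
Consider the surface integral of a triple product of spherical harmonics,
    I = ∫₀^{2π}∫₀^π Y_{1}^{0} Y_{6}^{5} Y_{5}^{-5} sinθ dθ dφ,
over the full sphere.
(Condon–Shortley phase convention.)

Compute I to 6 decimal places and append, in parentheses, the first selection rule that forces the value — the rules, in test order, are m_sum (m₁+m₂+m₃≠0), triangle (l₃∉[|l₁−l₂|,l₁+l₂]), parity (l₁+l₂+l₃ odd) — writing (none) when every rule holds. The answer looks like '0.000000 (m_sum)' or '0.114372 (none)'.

Checks pass: Σm=0; 12 even; l₃=5∈[5,7].
(2·1+1)(2·6+1)(2·5+1) = 429
Δ: 2! 0! 10! / 13! → 1/858
sum: t=1:−1/14400 = -1/14400
3j²(1 6 5; 0 0 0) = Δ·Π!·Σ² = 6/143  (sign +1)
sum: t=1:−1/3628800 = -1/3628800
3j²(1 6 5; 0 5 -5) = Δ·Π!·Σ² = 1/78  (sign -1)
combine: 4πI² = 429·6/143·1/78 = 3/13
take √, sign -1: I = -0.13551395
No selection rule forces the value: the integral is nonzero (none).

-0.135514 (none)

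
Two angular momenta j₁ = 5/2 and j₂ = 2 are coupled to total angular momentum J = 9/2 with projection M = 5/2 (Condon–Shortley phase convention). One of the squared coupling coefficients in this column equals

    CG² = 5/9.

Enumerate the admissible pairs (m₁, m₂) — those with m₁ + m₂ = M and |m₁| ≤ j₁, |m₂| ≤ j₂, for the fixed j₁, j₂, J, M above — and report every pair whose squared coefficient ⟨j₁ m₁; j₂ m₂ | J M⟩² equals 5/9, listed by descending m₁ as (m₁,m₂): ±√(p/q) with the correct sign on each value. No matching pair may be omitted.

(3/2,1): +√(5/9)

Admissible pairs with m₁+m₂ = M = 5/2: (1/2,2), (3/2,1), (5/2,0)
  (m₁,m₂)=(5/2,0): CG² = 1/6, CG = +√(1/6)
  (m₁,m₂)=(3/2,1): CG² = 5/9, CG = +√(5/9)   ← matches the target
  (m₁,m₂)=(1/2,2): CG² = 5/18, CG = +√(5/18)
Pairs with CG² = 5/9: (3/2,1): +√(5/9)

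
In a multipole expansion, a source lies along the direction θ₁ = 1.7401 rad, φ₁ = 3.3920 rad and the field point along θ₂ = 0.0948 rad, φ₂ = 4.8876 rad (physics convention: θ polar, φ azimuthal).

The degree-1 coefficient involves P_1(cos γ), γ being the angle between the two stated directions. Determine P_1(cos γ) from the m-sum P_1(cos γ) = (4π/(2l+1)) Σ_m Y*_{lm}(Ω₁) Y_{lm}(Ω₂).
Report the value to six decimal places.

-0.160730

Expand P_1 via completeness: Σ_{m} conj(Y_{1,m}) at Ω₁ times Y_{1,m} at Ω₂ —
  [-1]  conj(Y_{1,-1})(Ω₁) = -0.329933-0.084389i ; Y_{1,-1}(Ω₂) = +0.005701+0.032203i ; Δ = +0.000837-0.011106i
  [+0]  conj(Y_{1,0})(Ω₁) = -0.082328-0.000000i ; Y_{1,0}(Ω₂) = +0.486409+0.000000i ; Δ = -0.040045-0.000000i
  [+1]  conj(Y_{1,1})(Ω₁) = +0.329933-0.084389i ; Y_{1,1}(Ω₂) = -0.005701+0.032203i ; Δ = +0.000837+0.011106i
Accumulated sum -0.038371+0.000000i; after 4π/(2l+1) scaling, -0.160730+0.000000i ⇒ P_1 = -0.160730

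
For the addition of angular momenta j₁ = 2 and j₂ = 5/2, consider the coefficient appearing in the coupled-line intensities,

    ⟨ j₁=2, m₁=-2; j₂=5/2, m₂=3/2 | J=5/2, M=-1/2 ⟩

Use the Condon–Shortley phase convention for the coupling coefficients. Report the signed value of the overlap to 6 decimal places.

j₁+j₂−J=2  J+j₁−j₂=2  J−j₁+j₂=3  j₁+j₂+J+1=8
(j₁±m₁, j₂±m₂, J±M) = (0,4,4,1,2,3)
P² = 864/35
sum k=2..2:
  [2] +1/8 = 1/8
S = 1/8
C² = P²·S² = 27/70 ; C = +0.621059

+0.621059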